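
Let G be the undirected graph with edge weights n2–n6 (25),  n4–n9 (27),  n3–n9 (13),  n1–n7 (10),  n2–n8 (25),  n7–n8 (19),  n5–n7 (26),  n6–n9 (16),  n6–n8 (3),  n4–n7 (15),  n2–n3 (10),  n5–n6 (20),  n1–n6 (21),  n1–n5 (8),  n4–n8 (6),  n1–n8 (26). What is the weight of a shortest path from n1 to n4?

Some routes from n1 to n4:
n1 - n7 - n4: 10 + 15 = 25
n1 - n8 - n4: 26 + 6 = 32
n1 - n6 - n8 - n4: 21 + 3 + 6 = 30
The minimum is 25.

25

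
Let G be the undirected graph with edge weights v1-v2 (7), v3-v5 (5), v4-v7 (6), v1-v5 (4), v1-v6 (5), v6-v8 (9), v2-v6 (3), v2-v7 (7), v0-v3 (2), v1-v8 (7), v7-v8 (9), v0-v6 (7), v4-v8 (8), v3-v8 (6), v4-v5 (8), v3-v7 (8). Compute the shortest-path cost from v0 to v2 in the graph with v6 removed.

Comparing a few candidate routes:
v0 - v3 - v8 - v1 - v2: 2 + 6 + 7 + 7 = 22
v0 - v3 - v5 - v1 - v2: 2 + 5 + 4 + 7 = 18
v0 - v3 - v8 - v7 - v2: 2 + 6 + 9 + 7 = 24
v0 - v3 - v7 - v2: 2 + 8 + 7 = 17
v0 - v3 - v5 - v4 - v7 - v2: 2 + 5 + 8 + 6 + 7 = 28
Shortest: 17.

17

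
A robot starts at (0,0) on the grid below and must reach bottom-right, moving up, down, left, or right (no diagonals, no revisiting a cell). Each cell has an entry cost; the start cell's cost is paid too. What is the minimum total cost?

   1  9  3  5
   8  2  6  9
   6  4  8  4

Take r0c0 r1c0 r1c1 r2c1 r2c2 r2c3 for a total of 1 + 8 + 2 + 4 + 8 + 4 = 27.

27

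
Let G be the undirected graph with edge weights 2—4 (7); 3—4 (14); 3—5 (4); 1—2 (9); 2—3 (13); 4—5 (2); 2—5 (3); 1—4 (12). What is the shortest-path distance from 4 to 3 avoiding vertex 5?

Paths from 4 to 3 avoiding 5:
4 → 3: 14
4 → 1 → 2 → 3: 12 + 9 + 13 = 34
4 → 2 → 3: 7 + 13 = 20
Shortest: 14.

14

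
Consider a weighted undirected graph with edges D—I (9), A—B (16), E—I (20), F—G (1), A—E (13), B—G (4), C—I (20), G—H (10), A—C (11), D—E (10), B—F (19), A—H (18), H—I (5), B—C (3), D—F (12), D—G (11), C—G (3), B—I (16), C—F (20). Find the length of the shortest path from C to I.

18

Comparing a few candidate routes:
C-I: 20
C-G-H-I: 3 + 10 + 5 = 18
C-B-I: 3 + 16 = 19
C-B-G-H-I: 3 + 4 + 10 + 5 = 22
Best route has total 18.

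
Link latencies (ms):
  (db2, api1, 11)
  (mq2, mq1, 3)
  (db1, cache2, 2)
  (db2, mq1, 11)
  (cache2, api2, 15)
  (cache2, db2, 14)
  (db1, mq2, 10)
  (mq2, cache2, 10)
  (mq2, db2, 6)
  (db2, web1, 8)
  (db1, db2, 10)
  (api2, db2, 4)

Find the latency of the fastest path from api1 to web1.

Candidate routes:
api1 → db2 → web1: 11 + 8 = 19
The minimum is 19 ms.

19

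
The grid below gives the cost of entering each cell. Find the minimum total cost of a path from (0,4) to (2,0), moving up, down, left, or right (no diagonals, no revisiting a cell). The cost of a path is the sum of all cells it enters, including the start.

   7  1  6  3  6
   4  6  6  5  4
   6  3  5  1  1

26

Path r0c4 → r1c4 → r2c4 → r2c3 → r2c2 → r2c1 → r2c0: 6 + 4 + 1 + 1 + 5 + 3 + 6 = 26.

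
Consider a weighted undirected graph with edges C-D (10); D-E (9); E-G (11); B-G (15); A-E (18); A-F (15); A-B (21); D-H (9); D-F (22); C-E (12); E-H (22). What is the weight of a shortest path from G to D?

20

Checking several routes:
G-E-D: 11 + 9 = 20
G-B-A-E-D: 15 + 21 + 18 + 9 = 63
G-E-C-D: 11 + 12 + 10 = 33
G-E-H-D: 11 + 22 + 9 = 42
Shortest: 20.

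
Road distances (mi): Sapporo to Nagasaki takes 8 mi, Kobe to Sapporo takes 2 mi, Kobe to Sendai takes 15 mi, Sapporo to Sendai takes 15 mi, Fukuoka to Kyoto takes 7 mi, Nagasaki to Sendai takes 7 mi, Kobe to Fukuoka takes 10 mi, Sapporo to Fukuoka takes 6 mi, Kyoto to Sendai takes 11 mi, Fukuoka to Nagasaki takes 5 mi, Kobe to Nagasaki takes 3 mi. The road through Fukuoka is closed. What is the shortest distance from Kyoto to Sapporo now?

Paths from Kyoto to Sapporo avoiding Fukuoka:
Kyoto→Sendai→Sapporo: 11 + 15 = 26
Kyoto→Sendai→Kobe→Sapporo: 11 + 15 + 2 = 28
Kyoto→Sendai→Kobe→Nagasaki→Sapporo: 11 + 15 + 3 + 8 = 37
Kyoto→Sendai→Nagasaki→Kobe→Sapporo: 11 + 7 + 3 + 2 = 23
Kyoto→Sendai→Nagasaki→Sapporo: 11 + 7 + 8 = 26
Shortest: 23 mi.

23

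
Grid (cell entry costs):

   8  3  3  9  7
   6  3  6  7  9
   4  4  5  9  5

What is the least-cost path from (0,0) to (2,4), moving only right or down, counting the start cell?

37

One optimal route is r0c0 r0c1 r1c1 r2c1 r2c2 r2c3 r2c4.
Its cost is 8 + 3 + 3 + 4 + 5 + 9 + 5 = 37.
For comparison, the top-then-right route costs 44.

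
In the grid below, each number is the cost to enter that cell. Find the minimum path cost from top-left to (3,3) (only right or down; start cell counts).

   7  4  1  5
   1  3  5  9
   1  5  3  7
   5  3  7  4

28

Best path: r0c0 -> r1c0 -> r2c0 -> r2c1 -> r2c2 -> r2c3 -> r3c3
Cost: 7 + 1 + 1 + 5 + 3 + 7 + 4 = 28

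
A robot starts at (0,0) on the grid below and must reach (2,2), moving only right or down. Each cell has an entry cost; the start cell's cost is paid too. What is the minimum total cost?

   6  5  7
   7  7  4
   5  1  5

24

One optimal route is r0c0 r0c1 r1c1 r2c1 r2c2.
Its cost is 6 + 5 + 7 + 1 + 5 = 24.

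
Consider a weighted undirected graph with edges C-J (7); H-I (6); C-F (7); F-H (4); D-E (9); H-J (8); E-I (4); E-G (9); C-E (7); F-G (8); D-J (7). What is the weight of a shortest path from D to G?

18

A few of the D→G routes:
D -> J -> C -> E -> G: 7 + 7 + 7 + 9 = 30
D -> J -> H -> F -> G: 7 + 8 + 4 + 8 = 27
D -> E -> G: 9 + 9 = 18
D -> E -> C -> F -> G: 9 + 7 + 7 + 8 = 31
D -> J -> C -> F -> G: 7 + 7 + 7 + 8 = 29
Best route has total 18.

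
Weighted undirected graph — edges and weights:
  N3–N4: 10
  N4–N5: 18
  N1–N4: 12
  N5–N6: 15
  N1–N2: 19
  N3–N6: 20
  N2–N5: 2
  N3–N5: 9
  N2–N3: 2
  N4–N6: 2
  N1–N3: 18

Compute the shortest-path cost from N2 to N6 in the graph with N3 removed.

17

Routes from N2 to N6 avoiding N3:
N2 -> N1 -> N4 -> N5 -> N6: 19 + 12 + 18 + 15 = 64
N2 -> N5 -> N6: 2 + 15 = 17
N2 -> N5 -> N4 -> N6: 2 + 18 + 2 = 22
N2 -> N1 -> N4 -> N6: 19 + 12 + 2 = 33
The minimum is 17.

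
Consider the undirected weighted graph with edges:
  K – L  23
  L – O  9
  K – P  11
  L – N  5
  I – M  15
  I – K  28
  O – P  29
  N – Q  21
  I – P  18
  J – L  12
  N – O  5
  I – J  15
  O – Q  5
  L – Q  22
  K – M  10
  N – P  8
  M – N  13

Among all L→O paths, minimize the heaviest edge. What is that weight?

Some routes from L to O:
L -> O: max(9) = 9
L -> N -> O: max(5, 5) = 5
L -> J -> I -> M -> K -> P -> N -> O: max(12, 15, 15, 10, 11, 8, 5) = 15
The minimum achievable maximum is 5.

5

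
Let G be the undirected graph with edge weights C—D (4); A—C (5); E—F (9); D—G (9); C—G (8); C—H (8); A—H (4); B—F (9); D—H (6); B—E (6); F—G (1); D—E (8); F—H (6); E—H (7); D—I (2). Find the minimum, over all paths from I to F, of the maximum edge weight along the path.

Comparing a few candidate routes:
I-D-C-A-H-F: max(2, 4, 5, 4, 6) = 6
I-D-H-A-C-G-F: max(2, 6, 4, 5, 8, 1) = 8
I-D-H-F: max(2, 6, 6) = 6
The minimum achievable maximum is 6.

6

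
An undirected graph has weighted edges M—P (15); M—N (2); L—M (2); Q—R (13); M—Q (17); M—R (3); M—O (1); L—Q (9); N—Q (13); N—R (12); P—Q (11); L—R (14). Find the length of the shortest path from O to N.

A few of the O→N routes:
O-M-N: 1 + 2 = 3
O-M-L-R-N: 1 + 2 + 14 + 12 = 29
O-M-R-Q-N: 1 + 3 + 13 + 13 = 30
O-M-R-N: 1 + 3 + 12 = 16
O-M-Q-N: 1 + 17 + 13 = 31
O-M-L-Q-N: 1 + 2 + 9 + 13 = 25
The minimum is 3.

3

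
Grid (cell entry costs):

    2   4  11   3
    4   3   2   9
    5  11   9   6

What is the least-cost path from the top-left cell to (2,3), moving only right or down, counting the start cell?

One optimal route is [0,0] → [0,1] → [1,1] → [1,2] → [1,3] → [2,3].
Its cost is 2 + 4 + 3 + 2 + 9 + 6 = 26.
(Top row then right column would cost 35.)

26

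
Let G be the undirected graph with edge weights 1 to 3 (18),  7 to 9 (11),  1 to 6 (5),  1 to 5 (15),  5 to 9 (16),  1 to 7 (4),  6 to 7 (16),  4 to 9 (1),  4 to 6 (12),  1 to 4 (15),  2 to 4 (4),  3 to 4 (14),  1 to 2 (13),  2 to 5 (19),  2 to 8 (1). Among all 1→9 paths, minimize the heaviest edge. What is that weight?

11

Checking several routes:
1 → 7 → 9: max(4, 11) = 11
1 → 6 → 4 → 9: max(5, 12, 1) = 12
1 → 4 → 6 → 7 → 9: max(15, 12, 16, 11) = 16
1 → 2 → 4 → 9: max(13, 4, 1) = 13
1 → 2 → 4 → 6 → 7 → 9: max(13, 4, 12, 16, 11) = 16
1 → 4 → 9: max(15, 1) = 15
The minimum achievable maximum is 11.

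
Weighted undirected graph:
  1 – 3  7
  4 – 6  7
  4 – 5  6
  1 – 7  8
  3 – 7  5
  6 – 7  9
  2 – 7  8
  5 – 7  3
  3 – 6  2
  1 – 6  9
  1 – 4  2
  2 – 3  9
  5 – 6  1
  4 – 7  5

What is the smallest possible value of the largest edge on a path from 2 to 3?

8

A few of the 2→3 routes:
2 -> 7 -> 5 -> 4 -> 6 -> 3: max(8, 3, 6, 7, 2) = 8
2 -> 7 -> 5 -> 6 -> 4 -> 1 -> 3: max(8, 3, 1, 7, 2, 7) = 8
2 -> 7 -> 3: max(8, 5) = 8
2 -> 7 -> 5 -> 6 -> 3: max(8, 3, 1, 2) = 8
Best route has worst link 8.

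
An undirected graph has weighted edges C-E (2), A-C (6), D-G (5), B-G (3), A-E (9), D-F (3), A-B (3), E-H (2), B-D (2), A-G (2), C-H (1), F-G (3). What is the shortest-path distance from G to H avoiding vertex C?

13

Comparing a few candidate routes:
G-D-B-A-E-H: 5 + 2 + 3 + 9 + 2 = 21
G-B-A-E-H: 3 + 3 + 9 + 2 = 17
G-A-E-H: 2 + 9 + 2 = 13
The minimum is 13.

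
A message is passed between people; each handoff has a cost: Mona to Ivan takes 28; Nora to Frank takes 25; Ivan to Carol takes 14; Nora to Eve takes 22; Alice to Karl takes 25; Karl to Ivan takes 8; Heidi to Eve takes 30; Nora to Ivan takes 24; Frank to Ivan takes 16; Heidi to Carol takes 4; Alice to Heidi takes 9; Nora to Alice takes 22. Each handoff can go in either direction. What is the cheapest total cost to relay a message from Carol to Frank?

Some routes from Carol to Frank:
Carol→Ivan→Frank: 14 + 16 = 30
Carol→Ivan→Nora→Frank: 14 + 24 + 25 = 63
Carol→Heidi→Alice→Nora→Ivan→Frank: 4 + 9 + 22 + 24 + 16 = 75
Carol→Heidi→Alice→Nora→Frank: 4 + 9 + 22 + 25 = 60
Carol→Heidi→Alice→Karl→Ivan→Frank: 4 + 9 + 25 + 8 + 16 = 62
Best route has total 30.

30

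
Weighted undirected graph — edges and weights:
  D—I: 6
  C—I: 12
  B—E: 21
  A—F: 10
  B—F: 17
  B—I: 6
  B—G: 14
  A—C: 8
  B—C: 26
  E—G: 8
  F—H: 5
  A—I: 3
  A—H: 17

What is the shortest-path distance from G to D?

A few of the G→D routes:
G→E→B→I→D: 8 + 21 + 6 + 6 = 41
G→B→F→A→I→D: 14 + 17 + 10 + 3 + 6 = 50
G→B→I→D: 14 + 6 + 6 = 26
Shortest: 26.

26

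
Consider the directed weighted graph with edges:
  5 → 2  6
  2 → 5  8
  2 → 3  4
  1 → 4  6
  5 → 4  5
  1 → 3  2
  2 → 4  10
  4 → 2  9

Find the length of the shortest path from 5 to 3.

Candidate routes:
5 - 4 - 2 - 3: 5 + 9 + 4 = 18
5 - 2 - 3: 6 + 4 = 10
Best route has total 10.

10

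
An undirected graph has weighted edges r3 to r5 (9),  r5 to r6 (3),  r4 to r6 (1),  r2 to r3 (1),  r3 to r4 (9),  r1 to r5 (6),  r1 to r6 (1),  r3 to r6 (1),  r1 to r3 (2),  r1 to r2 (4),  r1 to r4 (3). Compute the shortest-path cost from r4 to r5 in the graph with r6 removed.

9

Routes from r4 to r5 avoiding r6:
r4 -> r1 -> r3 -> r5: 3 + 2 + 9 = 14
r4 -> r3 -> r1 -> r5: 9 + 2 + 6 = 17
r4 -> r3 -> r5: 9 + 9 = 18
r4 -> r1 -> r5: 3 + 6 = 9
r4 -> r1 -> r2 -> r3 -> r5: 3 + 4 + 1 + 9 = 17
r4 -> r3 -> r2 -> r1 -> r5: 9 + 1 + 4 + 6 = 20
Best route has total 9.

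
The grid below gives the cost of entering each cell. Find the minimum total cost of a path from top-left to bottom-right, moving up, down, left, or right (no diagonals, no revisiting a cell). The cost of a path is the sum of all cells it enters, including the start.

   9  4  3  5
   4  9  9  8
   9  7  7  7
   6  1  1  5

35

Best path: [0,0] [1,0] [2,0] [3,0] [3,1] [3,2] [3,3]
Cost: 9 + 4 + 9 + 6 + 1 + 1 + 5 = 35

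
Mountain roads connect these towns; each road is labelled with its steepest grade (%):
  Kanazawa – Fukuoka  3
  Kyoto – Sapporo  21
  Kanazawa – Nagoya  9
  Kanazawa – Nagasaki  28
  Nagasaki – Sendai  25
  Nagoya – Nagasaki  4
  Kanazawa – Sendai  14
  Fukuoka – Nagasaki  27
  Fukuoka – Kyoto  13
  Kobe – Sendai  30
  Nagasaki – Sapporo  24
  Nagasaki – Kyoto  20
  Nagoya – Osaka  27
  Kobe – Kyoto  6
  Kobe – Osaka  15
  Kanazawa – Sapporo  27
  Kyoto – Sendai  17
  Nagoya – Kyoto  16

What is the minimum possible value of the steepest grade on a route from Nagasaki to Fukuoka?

Some routes from Nagasaki to Fukuoka:
Nagasaki → Nagoya → Kanazawa → Sendai → Kyoto → Fukuoka: max(4, 9, 14, 17, 13) = 17
Nagasaki → Nagoya → Kanazawa → Fukuoka: max(4, 9, 3) = 9
Nagasaki → Nagoya → Kyoto → Fukuoka: max(4, 16, 13) = 16
Smallest bottleneck: 9%.

9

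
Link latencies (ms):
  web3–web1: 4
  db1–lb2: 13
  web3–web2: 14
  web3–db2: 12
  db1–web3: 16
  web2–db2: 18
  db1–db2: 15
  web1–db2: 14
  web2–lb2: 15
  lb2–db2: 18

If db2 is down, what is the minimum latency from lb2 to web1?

33

Candidate routes:
lb2→web2→web3→web1: 15 + 14 + 4 = 33
lb2→db1→web3→web1: 13 + 16 + 4 = 33
The minimum is 33 ms.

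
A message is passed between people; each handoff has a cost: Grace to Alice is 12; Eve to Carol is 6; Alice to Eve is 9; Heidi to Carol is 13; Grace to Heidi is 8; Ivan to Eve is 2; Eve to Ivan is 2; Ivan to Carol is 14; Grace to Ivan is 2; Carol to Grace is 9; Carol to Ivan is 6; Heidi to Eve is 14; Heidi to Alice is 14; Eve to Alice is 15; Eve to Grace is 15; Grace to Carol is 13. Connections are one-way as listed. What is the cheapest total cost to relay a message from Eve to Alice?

15

Some routes from Eve to Alice:
Eve -> Grace -> Alice: 15 + 12 = 27
Eve -> Carol -> Grace -> Alice: 6 + 9 + 12 = 27
Eve -> Alice: 15
Best route has total 15.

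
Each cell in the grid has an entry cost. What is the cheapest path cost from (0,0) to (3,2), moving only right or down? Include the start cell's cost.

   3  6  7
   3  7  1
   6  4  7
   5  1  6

One optimal route is [0,0] [1,0] [2,0] [2,1] [3,1] [3,2].
Its cost is 3 + 3 + 6 + 4 + 1 + 6 = 23.

23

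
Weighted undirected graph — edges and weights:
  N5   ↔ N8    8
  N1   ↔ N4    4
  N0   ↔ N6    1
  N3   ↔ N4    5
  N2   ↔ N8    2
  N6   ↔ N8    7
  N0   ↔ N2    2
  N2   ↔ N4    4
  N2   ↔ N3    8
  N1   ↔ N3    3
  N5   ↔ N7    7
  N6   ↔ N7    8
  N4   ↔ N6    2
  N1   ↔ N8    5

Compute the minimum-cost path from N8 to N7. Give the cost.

13

Comparing a few candidate routes:
N8 -> N2 -> N0 -> N6 -> N7: 2 + 2 + 1 + 8 = 13
N8 -> N6 -> N7: 7 + 8 = 15
N8 -> N5 -> N7: 8 + 7 = 15
N8 -> N1 -> N4 -> N6 -> N7: 5 + 4 + 2 + 8 = 19
N8 -> N2 -> N4 -> N6 -> N7: 2 + 4 + 2 + 8 = 16
The minimum is 13.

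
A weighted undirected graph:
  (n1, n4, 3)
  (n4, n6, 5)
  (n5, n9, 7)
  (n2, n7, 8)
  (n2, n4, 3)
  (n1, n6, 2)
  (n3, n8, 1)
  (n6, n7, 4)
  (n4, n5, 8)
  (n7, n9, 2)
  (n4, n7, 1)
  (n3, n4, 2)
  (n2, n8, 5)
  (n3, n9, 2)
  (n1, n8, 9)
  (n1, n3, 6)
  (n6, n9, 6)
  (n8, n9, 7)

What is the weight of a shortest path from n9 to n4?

Comparing a few candidate routes:
n9→n3→n1→n4: 2 + 6 + 3 = 11
n9→n3→n4: 2 + 2 = 4
n9→n8→n3→n4: 7 + 1 + 2 = 10
n9→n3→n8→n2→n4: 2 + 1 + 5 + 3 = 11
n9→n7→n4: 2 + 1 = 3
n9→n7→n6→n1→n4: 2 + 4 + 2 + 3 = 11
The minimum is 3.

3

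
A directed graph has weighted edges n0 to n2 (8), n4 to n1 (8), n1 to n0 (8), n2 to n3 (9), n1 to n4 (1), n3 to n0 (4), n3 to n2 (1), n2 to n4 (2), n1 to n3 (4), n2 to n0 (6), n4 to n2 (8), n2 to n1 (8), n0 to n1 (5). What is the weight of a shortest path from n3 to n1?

Comparing a few candidate routes:
n3 -> n0 -> n1: 4 + 5 = 9
n3 -> n2 -> n1: 1 + 8 = 9
n3 -> n2 -> n4 -> n1: 1 + 2 + 8 = 11
Shortest: 9.

9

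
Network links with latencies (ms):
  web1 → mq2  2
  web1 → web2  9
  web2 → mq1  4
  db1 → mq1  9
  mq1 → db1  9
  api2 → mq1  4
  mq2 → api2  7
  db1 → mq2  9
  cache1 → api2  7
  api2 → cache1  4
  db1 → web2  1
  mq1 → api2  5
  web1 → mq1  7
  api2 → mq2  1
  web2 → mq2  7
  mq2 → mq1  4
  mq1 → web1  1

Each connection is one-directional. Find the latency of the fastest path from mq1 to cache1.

Checking several routes:
mq1→db1→web2→mq2→api2→cache1: 9 + 1 + 7 + 7 + 4 = 28
mq1→web1→web2→mq2→api2→cache1: 1 + 9 + 7 + 7 + 4 = 28
mq1→api2→cache1: 5 + 4 = 9
mq1→web1→mq2→api2→cache1: 1 + 2 + 7 + 4 = 14
The minimum is 9 ms.

9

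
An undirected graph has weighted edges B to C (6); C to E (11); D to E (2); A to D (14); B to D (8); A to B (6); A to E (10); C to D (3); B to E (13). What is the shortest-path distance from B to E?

Comparing a few candidate routes:
B → C → E: 6 + 11 = 17
B → E: 13
B → A → D → E: 6 + 14 + 2 = 22
B → D → E: 8 + 2 = 10
B → A → E: 6 + 10 = 16
B → C → D → E: 6 + 3 + 2 = 11
Best route has total 10.

10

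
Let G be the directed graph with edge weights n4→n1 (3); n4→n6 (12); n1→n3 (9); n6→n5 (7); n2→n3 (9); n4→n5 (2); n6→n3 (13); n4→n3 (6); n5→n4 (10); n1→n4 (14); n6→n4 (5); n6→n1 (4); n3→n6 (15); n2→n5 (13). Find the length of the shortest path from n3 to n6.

15

Paths from n3 to n6:
n3 - n6: 15
Best route has total 15.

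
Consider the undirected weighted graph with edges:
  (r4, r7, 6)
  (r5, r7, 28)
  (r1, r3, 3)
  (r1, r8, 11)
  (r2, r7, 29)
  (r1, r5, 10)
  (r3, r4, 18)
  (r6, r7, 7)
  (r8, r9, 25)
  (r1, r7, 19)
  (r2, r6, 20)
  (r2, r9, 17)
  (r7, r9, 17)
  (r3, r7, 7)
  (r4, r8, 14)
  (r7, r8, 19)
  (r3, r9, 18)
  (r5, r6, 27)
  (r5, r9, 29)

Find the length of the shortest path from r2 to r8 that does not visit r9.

46

Comparing a few candidate routes:
r2-r7-r3-r1-r8: 29 + 7 + 3 + 11 = 50
r2-r6-r7-r8: 20 + 7 + 19 = 46
r2-r7-r8: 29 + 19 = 48
r2-r7-r4-r8: 29 + 6 + 14 = 49
r2-r6-r7-r4-r8: 20 + 7 + 6 + 14 = 47
r2-r6-r7-r3-r1-r8: 20 + 7 + 7 + 3 + 11 = 48
The minimum is 46.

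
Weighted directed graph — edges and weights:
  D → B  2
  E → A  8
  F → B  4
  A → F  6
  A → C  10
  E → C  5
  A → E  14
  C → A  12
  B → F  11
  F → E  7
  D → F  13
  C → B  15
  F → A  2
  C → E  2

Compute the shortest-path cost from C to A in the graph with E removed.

Candidate routes:
C→B→F→A: 15 + 11 + 2 = 28
C→A: 12
The minimum is 12.

12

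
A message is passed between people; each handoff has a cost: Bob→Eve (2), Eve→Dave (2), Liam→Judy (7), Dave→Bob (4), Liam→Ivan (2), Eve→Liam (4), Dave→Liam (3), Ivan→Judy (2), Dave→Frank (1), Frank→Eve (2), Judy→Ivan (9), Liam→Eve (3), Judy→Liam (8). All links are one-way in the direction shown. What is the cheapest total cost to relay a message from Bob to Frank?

Paths from Bob to Frank:
Bob -> Eve -> Dave -> Frank: 2 + 2 + 1 = 5
Best route has total 5.

5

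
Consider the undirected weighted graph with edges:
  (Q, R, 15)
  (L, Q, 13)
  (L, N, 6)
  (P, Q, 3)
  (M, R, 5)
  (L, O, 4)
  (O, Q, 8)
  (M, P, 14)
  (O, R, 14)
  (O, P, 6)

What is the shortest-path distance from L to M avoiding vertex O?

Paths from L to M avoiding O:
L → Q → P → M: 13 + 3 + 14 = 30
L → Q → R → M: 13 + 15 + 5 = 33
Shortest: 30.

30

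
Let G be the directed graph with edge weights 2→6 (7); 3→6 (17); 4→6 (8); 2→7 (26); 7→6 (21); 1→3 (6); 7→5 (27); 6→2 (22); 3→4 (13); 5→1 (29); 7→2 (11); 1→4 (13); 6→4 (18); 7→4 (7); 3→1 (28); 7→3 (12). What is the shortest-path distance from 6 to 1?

88

Candidate routes:
6-2-7-3-1: 22 + 26 + 12 + 28 = 88
6-2-7-5-1: 22 + 26 + 27 + 29 = 104
The minimum is 88.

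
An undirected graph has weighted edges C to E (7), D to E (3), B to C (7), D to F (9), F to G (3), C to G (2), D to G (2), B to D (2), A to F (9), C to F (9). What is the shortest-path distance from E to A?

17

A few of the E→A routes:
E-D-F-A: 3 + 9 + 9 = 21
E-D-G-F-A: 3 + 2 + 3 + 9 = 17
E-C-G-F-A: 7 + 2 + 3 + 9 = 21
Best route has total 17.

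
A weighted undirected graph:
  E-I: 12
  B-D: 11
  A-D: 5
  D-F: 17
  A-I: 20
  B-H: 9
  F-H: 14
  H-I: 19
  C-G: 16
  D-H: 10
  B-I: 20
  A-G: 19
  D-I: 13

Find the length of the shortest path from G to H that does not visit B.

Checking several routes:
G→A→D→H: 19 + 5 + 10 = 34
G→A→I→H: 19 + 20 + 19 = 58
G→A→D→F→H: 19 + 5 + 17 + 14 = 55
G→A→D→I→H: 19 + 5 + 13 + 19 = 56
The minimum is 34.

34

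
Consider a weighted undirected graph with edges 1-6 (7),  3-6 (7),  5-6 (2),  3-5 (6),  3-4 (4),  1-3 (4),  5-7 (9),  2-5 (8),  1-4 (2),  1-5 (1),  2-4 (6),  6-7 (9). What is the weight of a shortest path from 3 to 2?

Checking several routes:
3 → 1 → 4 → 2: 4 + 2 + 6 = 12
3 → 1 → 5 → 2: 4 + 1 + 8 = 13
3 → 5 → 2: 6 + 8 = 14
3 → 5 → 1 → 4 → 2: 6 + 1 + 2 + 6 = 15
3 → 4 → 2: 4 + 6 = 10
Shortest: 10.

10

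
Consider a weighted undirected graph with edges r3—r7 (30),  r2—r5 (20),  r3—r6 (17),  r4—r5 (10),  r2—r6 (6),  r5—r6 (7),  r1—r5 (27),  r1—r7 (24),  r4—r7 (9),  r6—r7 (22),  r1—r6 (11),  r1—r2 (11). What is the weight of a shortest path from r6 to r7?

22

Checking several routes:
r6→r5→r4→r7: 7 + 10 + 9 = 26
r6→r2→r1→r7: 6 + 11 + 24 = 41
r6→r7: 22
r6→r1→r7: 11 + 24 = 35
r6→r2→r5→r4→r7: 6 + 20 + 10 + 9 = 45
The minimum is 22.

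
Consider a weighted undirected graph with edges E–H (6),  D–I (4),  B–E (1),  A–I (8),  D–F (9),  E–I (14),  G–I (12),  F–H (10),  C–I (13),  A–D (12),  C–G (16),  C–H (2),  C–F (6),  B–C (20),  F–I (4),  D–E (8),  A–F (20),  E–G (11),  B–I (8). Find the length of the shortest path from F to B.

12

Some routes from F to B:
F - D - E - B: 9 + 8 + 1 = 18
F - H - E - B: 10 + 6 + 1 = 17
F - I - D - E - B: 4 + 4 + 8 + 1 = 17
F - I - B: 4 + 8 = 12
F - C - H - E - B: 6 + 2 + 6 + 1 = 15
Shortest: 12.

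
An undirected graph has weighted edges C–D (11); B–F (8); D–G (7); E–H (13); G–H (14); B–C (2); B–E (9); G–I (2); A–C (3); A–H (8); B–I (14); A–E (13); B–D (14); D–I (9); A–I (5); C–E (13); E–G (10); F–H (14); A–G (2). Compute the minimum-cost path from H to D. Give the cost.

17

Checking several routes:
H -> A -> G -> D: 8 + 2 + 7 = 17
H -> A -> I -> G -> D: 8 + 5 + 2 + 7 = 22
H -> A -> G -> I -> D: 8 + 2 + 2 + 9 = 21
H -> G -> D: 14 + 7 = 21
H -> A -> C -> D: 8 + 3 + 11 = 22
Shortest: 17.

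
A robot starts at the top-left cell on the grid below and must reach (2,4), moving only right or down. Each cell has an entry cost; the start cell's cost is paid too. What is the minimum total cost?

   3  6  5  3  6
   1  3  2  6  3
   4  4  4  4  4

21

Cheapest: [0,0] -> [1,0] -> [1,1] -> [1,2] -> [2,2] -> [2,3] -> [2,4]
  3 + 1 + 3 + 2 + 4 + 4 + 4 = 21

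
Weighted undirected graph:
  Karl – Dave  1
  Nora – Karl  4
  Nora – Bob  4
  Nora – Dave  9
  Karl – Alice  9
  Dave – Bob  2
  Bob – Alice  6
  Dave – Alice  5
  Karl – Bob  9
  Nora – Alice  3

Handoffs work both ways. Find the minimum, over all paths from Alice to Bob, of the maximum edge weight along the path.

4

Checking several routes:
Alice → Nora → Bob: max(3, 4) = 4
Alice → Nora → Karl → Dave → Bob: max(3, 4, 1, 2) = 4
Alice → Dave → Karl → Nora → Bob: max(5, 1, 4, 4) = 5
Best route has worst link 4.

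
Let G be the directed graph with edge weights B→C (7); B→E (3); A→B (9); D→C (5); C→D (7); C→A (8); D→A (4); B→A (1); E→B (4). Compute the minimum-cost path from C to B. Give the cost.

Candidate routes:
C-D-A-B: 7 + 4 + 9 = 20
C-A-B: 8 + 9 = 17
Shortest: 17.

17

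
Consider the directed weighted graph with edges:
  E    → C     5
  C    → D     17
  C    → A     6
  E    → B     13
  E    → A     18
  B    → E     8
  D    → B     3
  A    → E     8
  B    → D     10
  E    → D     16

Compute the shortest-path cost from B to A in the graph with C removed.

Routes from B to A avoiding C:
B-E-A: 8 + 18 = 26
The minimum is 26.

26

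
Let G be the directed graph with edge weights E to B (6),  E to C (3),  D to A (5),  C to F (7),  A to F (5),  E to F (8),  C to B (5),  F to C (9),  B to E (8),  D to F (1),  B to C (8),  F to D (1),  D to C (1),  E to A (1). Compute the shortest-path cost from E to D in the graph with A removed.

9

Candidate routes:
E→C→F→D: 3 + 7 + 1 = 11
E→F→D: 8 + 1 = 9
E→B→C→F→D: 6 + 8 + 7 + 1 = 22
The minimum is 9.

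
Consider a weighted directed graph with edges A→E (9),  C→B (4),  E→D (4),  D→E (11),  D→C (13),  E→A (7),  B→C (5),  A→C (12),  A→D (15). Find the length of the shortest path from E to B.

Candidate routes:
E-A-D-C-B: 7 + 15 + 13 + 4 = 39
E-D-C-B: 4 + 13 + 4 = 21
E-A-C-B: 7 + 12 + 4 = 23
Best route has total 21.

21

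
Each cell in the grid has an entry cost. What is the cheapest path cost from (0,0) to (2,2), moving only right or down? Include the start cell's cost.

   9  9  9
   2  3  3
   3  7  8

Best path: (0,0) -> (1,0) -> (1,1) -> (1,2) -> (2,2)
Cost: 9 + 2 + 3 + 3 + 8 = 25
(Top row then right column would cost 38.)

25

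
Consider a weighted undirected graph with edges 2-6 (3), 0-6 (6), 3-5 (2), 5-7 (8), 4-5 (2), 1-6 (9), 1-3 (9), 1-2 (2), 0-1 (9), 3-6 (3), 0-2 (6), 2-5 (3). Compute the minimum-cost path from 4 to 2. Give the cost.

5

A few of the 4→2 routes:
4 -> 5 -> 2: 2 + 3 = 5
4 -> 5 -> 3 -> 6 -> 2: 2 + 2 + 3 + 3 = 10
4 -> 5 -> 3 -> 1 -> 2: 2 + 2 + 9 + 2 = 15
Best route has total 5.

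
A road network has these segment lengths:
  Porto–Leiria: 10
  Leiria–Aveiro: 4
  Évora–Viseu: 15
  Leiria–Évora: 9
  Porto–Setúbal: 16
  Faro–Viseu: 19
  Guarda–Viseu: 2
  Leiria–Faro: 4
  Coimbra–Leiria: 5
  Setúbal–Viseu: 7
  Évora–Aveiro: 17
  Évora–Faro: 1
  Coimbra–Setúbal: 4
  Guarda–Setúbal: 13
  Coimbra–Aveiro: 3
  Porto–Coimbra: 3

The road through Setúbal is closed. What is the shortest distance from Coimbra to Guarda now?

Checking several routes:
Coimbra -> Leiria -> Faro -> Viseu -> Guarda: 5 + 4 + 19 + 2 = 30
Coimbra -> Leiria -> Évora -> Viseu -> Guarda: 5 + 9 + 15 + 2 = 31
Coimbra -> Aveiro -> Leiria -> Faro -> Évora -> Viseu -> Guarda: 3 + 4 + 4 + 1 + 15 + 2 = 29
Coimbra -> Leiria -> Faro -> Évora -> Viseu -> Guarda: 5 + 4 + 1 + 15 + 2 = 27
The minimum is 27.

27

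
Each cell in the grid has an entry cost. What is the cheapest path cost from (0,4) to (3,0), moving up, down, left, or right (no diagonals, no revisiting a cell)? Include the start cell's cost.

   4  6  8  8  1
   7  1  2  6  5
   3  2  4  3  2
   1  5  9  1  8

21

Best path: r0c4 → r1c4 → r1c3 → r1c2 → r1c1 → r2c1 → r2c0 → r3c0
Cost: 1 + 5 + 6 + 2 + 1 + 2 + 3 + 1 = 21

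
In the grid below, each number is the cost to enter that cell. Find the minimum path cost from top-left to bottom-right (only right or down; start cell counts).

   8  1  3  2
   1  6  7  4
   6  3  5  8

26

Take r0c0 → r0c1 → r0c2 → r0c3 → r1c3 → r2c3 for a total of 8 + 1 + 3 + 2 + 4 + 8 = 26.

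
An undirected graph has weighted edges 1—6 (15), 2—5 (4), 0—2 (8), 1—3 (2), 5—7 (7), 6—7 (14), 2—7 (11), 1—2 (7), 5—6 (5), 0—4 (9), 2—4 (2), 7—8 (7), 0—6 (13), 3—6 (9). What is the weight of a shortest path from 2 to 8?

18

A few of the 2→8 routes:
2 -> 7 -> 8: 11 + 7 = 18
2 -> 1 -> 3 -> 6 -> 7 -> 8: 7 + 2 + 9 + 14 + 7 = 39
2 -> 5 -> 7 -> 8: 4 + 7 + 7 = 18
2 -> 0 -> 6 -> 5 -> 7 -> 8: 8 + 13 + 5 + 7 + 7 = 40
2 -> 1 -> 3 -> 6 -> 5 -> 7 -> 8: 7 + 2 + 9 + 5 + 7 + 7 = 37
2 -> 5 -> 6 -> 7 -> 8: 4 + 5 + 14 + 7 = 30
The minimum is 18.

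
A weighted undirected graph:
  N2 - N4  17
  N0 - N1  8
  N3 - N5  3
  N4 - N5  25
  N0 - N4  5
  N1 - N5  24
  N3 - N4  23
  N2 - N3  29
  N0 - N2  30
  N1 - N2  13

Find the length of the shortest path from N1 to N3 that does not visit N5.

Some routes from N1 to N3 avoiding N5:
N1 → N2 → N4 → N3: 13 + 17 + 23 = 53
N1 → N2 → N3: 13 + 29 = 42
N1 → N0 → N4 → N2 → N3: 8 + 5 + 17 + 29 = 59
N1 → N0 → N4 → N3: 8 + 5 + 23 = 36
The minimum is 36.

36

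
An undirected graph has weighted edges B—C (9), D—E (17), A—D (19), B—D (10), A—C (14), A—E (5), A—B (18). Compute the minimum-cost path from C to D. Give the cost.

Checking several routes:
C -> B -> D: 9 + 10 = 19
C -> A -> D: 14 + 19 = 33
C -> A -> B -> D: 14 + 18 + 10 = 42
C -> A -> E -> D: 14 + 5 + 17 = 36
Best route has total 19.

19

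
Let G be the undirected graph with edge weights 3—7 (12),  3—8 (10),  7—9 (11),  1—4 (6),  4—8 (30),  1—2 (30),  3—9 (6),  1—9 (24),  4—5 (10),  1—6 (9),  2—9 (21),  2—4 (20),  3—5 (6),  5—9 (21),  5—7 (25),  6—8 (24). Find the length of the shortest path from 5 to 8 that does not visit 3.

40

A few of the 5→8 routes:
5 - 9 - 1 - 6 - 8: 21 + 24 + 9 + 24 = 78
5 - 4 - 8: 10 + 30 = 40
5 - 4 - 1 - 6 - 8: 10 + 6 + 9 + 24 = 49
Shortest: 40.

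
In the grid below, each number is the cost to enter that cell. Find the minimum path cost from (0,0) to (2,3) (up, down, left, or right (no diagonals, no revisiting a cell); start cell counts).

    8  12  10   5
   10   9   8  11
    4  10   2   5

One optimal route is [0,0]→[1,0]→[2,0]→[2,1]→[2,2]→[2,3].
Its cost is 8 + 10 + 4 + 10 + 2 + 5 = 39.

39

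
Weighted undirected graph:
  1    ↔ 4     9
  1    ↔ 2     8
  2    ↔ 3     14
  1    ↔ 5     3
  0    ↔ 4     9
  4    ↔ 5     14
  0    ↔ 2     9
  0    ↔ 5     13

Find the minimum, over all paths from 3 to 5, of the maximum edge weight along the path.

Comparing a few candidate routes:
3 → 2 → 0 → 5: max(14, 9, 13) = 14
3 → 2 → 1 → 5: max(14, 8, 3) = 14
3 → 2 → 0 → 4 → 5: max(14, 9, 9, 14) = 14
3 → 2 → 0 → 4 → 1 → 5: max(14, 9, 9, 9, 3) = 14
Best route has worst link 14.

14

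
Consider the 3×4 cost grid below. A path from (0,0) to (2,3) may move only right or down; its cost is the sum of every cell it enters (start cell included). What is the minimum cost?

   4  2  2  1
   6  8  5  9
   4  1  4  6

23

One optimal route is (0,0) (0,1) (0,2) (1,2) (2,2) (2,3).
Its cost is 4 + 2 + 2 + 5 + 4 + 6 = 23.
For comparison, the top-then-right route costs 24.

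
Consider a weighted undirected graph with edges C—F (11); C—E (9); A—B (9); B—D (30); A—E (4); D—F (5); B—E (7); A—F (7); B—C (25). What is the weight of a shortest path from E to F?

Checking several routes:
E -> C -> F: 9 + 11 = 20
E -> B -> C -> F: 7 + 25 + 11 = 43
E -> A -> F: 4 + 7 = 11
E -> B -> D -> F: 7 + 30 + 5 = 42
E -> A -> B -> D -> F: 4 + 9 + 30 + 5 = 48
E -> B -> A -> F: 7 + 9 + 7 = 23
The minimum is 11.

11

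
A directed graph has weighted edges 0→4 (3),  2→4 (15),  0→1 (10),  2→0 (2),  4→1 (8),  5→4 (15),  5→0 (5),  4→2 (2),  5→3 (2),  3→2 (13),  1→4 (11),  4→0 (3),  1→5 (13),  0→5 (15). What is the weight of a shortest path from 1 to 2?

13

Routes from 1 to 2:
1→5→0→4→2: 13 + 5 + 3 + 2 = 23
1→5→4→2: 13 + 15 + 2 = 30
1→4→2: 11 + 2 = 13
1→5→3→2: 13 + 2 + 13 = 28
1→4→0→5→3→2: 11 + 3 + 15 + 2 + 13 = 44
Shortest: 13.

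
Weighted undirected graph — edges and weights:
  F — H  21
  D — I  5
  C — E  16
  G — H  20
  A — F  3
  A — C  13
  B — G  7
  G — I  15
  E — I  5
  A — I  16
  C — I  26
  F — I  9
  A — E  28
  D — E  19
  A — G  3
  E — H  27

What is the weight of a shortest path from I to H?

Some routes from I to H:
I→A→G→H: 16 + 3 + 20 = 39
I→F→H: 9 + 21 = 30
I→G→H: 15 + 20 = 35
I→E→H: 5 + 27 = 32
I→F→A→G→H: 9 + 3 + 3 + 20 = 35
I→A→F→H: 16 + 3 + 21 = 40
The minimum is 30.

30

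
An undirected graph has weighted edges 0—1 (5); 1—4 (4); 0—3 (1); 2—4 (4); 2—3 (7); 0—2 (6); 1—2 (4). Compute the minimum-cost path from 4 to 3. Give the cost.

Some routes from 4 to 3:
4 -> 2 -> 1 -> 0 -> 3: 4 + 4 + 5 + 1 = 14
4 -> 2 -> 3: 4 + 7 = 11
4 -> 2 -> 0 -> 3: 4 + 6 + 1 = 11
4 -> 1 -> 0 -> 3: 4 + 5 + 1 = 10
Best route has total 10.

10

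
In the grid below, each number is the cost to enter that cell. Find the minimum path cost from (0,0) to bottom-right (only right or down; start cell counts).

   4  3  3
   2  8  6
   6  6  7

Best path: r0c0→r0c1→r0c2→r1c2→r2c2
Cost: 4 + 3 + 3 + 6 + 7 = 23

23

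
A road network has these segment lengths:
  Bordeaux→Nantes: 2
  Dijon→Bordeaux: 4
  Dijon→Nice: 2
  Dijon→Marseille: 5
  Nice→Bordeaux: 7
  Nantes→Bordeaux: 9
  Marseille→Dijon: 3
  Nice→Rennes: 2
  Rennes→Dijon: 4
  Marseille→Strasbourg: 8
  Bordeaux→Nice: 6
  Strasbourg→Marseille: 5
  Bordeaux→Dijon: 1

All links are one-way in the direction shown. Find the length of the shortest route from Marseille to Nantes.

Candidate routes:
Marseille-Dijon-Nice-Bordeaux-Nantes: 3 + 2 + 7 + 2 = 14
Marseille-Dijon-Bordeaux-Nantes: 3 + 4 + 2 = 9
The minimum is 9.

9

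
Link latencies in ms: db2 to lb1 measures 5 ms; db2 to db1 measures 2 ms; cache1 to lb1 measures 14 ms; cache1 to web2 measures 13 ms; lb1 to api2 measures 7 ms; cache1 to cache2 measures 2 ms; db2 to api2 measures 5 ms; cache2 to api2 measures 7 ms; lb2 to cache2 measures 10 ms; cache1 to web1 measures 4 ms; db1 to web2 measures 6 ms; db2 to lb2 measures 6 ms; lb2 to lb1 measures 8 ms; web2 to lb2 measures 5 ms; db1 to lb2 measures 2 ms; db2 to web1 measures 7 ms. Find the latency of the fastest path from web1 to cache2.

6

Some routes from web1 to cache2:
web1 - db2 - lb1 - cache1 - cache2: 7 + 5 + 14 + 2 = 28
web1 - db2 - lb1 - api2 - cache2: 7 + 5 + 7 + 7 = 26
web1 - db2 - lb2 - cache2: 7 + 6 + 10 = 23
web1 - db2 - db1 - lb2 - cache2: 7 + 2 + 2 + 10 = 21
web1 - db2 - api2 - cache2: 7 + 5 + 7 = 19
web1 - cache1 - cache2: 4 + 2 = 6
The minimum is 6 ms.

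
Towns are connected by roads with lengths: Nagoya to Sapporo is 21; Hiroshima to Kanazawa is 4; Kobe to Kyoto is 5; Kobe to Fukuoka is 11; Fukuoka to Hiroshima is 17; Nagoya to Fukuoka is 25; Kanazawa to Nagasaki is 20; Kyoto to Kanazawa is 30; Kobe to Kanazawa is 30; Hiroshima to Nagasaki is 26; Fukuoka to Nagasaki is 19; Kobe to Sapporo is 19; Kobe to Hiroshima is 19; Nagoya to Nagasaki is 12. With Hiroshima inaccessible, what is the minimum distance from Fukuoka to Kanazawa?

A few of the Fukuoka→Kanazawa routes:
Fukuoka→Nagoya→Nagasaki→Kanazawa: 25 + 12 + 20 = 57
Fukuoka→Nagasaki→Kanazawa: 19 + 20 = 39
Fukuoka→Kobe→Kyoto→Kanazawa: 11 + 5 + 30 = 46
Fukuoka→Kobe→Kanazawa: 11 + 30 = 41
Best route has total 39.

39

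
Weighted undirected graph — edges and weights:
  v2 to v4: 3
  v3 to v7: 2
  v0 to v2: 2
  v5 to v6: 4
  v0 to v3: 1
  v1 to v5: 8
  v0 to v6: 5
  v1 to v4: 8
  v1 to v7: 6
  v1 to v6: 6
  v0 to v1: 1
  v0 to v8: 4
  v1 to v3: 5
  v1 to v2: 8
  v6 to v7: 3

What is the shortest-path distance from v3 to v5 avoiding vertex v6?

10

Some routes from v3 to v5 avoiding v6:
v3→v1→v5: 5 + 8 = 13
v3→v0→v1→v5: 1 + 1 + 8 = 10
v3→v7→v1→v5: 2 + 6 + 8 = 16
The minimum is 10.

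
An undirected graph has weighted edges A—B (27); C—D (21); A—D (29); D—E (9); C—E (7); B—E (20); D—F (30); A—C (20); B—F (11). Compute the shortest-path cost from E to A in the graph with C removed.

38

Paths from E to A avoiding C:
E→B→A: 20 + 27 = 47
E→D→F→B→A: 9 + 30 + 11 + 27 = 77
E→B→F→D→A: 20 + 11 + 30 + 29 = 90
E→D→A: 9 + 29 = 38
Best route has total 38.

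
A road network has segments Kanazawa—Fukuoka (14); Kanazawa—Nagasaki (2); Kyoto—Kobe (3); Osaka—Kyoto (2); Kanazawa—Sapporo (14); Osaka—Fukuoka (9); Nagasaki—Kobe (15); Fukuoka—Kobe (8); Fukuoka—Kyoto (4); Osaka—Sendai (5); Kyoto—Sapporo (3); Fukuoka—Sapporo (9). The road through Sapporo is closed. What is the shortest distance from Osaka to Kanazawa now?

A few of the Osaka→Kanazawa routes:
Osaka → Kyoto → Fukuoka → Kobe → Nagasaki → Kanazawa: 2 + 4 + 8 + 15 + 2 = 31
Osaka → Kyoto → Kobe → Nagasaki → Kanazawa: 2 + 3 + 15 + 2 = 22
Osaka → Kyoto → Kobe → Fukuoka → Kanazawa: 2 + 3 + 8 + 14 = 27
Osaka → Kyoto → Fukuoka → Kanazawa: 2 + 4 + 14 = 20
Osaka → Fukuoka → Kanazawa: 9 + 14 = 23
Shortest: 20 km.

20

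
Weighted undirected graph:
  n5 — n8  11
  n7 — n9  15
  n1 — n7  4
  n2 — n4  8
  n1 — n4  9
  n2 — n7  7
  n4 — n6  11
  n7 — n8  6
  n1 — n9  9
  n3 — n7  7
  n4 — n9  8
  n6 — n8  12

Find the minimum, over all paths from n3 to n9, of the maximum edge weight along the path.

8

Some routes from n3 to n9:
n3-n7-n1-n9: max(7, 4, 9) = 9
n3-n7-n8-n6-n4-n1-n9: max(7, 6, 12, 11, 9, 9) = 12
n3-n7-n2-n4-n9: max(7, 7, 8, 8) = 8
n3-n7-n1-n4-n9: max(7, 4, 9, 8) = 9
n3-n7-n2-n4-n1-n9: max(7, 7, 8, 9, 9) = 9
n3-n7-n8-n6-n4-n9: max(7, 6, 12, 11, 8) = 12
Smallest bottleneck: 8.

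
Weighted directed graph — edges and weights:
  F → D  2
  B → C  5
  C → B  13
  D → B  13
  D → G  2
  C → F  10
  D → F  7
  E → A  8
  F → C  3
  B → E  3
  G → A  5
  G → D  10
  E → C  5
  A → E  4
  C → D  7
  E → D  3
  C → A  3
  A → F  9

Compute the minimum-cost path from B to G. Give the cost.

Checking several routes:
B - C - F - D - G: 5 + 10 + 2 + 2 = 19
B - E - D - G: 3 + 3 + 2 = 8
B - C - A - E - D - G: 5 + 3 + 4 + 3 + 2 = 17
B - C - D - G: 5 + 7 + 2 = 14
B - E - C - D - G: 3 + 5 + 7 + 2 = 17
Shortest: 8.

8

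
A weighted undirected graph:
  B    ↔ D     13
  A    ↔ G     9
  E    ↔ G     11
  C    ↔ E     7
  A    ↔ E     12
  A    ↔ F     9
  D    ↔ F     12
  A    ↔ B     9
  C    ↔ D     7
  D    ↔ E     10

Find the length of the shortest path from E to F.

Comparing a few candidate routes:
E→A→F: 12 + 9 = 21
E→D→F: 10 + 12 = 22
E→C→D→F: 7 + 7 + 12 = 26
Shortest: 21.

21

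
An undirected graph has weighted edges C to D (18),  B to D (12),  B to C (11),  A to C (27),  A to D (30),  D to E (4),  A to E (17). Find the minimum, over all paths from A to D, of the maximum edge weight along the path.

A few of the A→D routes:
A -> E -> D: max(17, 4) = 17
A -> C -> D: max(27, 18) = 27
A -> C -> B -> D: max(27, 11, 12) = 27
Best route has worst link 17.

17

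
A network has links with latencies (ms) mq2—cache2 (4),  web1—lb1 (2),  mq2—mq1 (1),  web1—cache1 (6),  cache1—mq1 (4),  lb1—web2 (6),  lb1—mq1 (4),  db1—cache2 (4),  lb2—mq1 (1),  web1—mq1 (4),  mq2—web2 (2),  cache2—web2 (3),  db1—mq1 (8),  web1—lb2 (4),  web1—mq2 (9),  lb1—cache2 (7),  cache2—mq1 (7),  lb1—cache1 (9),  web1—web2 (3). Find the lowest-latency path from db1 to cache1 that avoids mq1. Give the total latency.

A few of the db1→cache1 routes:
db1→cache2→mq2→web2→web1→cache1: 4 + 4 + 2 + 3 + 6 = 19
db1→cache2→lb1→cache1: 4 + 7 + 9 = 20
db1→cache2→lb1→web1→cache1: 4 + 7 + 2 + 6 = 19
db1→cache2→web2→web1→cache1: 4 + 3 + 3 + 6 = 16
Best route has total 16 ms.

16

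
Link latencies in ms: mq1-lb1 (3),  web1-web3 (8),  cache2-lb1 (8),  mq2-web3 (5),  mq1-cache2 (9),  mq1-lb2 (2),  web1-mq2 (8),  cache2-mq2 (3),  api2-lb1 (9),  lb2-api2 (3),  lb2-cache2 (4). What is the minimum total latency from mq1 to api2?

5

Checking several routes:
mq1 - lb1 - api2: 3 + 9 = 12
mq1 - lb2 - cache2 - lb1 - api2: 2 + 4 + 8 + 9 = 23
mq1 - lb1 - cache2 - lb2 - api2: 3 + 8 + 4 + 3 = 18
mq1 - lb2 - api2: 2 + 3 = 5
mq1 - cache2 - lb2 - api2: 9 + 4 + 3 = 16
Shortest: 5 ms.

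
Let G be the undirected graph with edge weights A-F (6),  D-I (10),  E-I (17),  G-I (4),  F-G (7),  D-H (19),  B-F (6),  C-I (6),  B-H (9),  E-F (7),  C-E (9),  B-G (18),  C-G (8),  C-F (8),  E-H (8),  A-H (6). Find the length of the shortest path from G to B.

13

A few of the G→B routes:
G -> C -> F -> B: 8 + 8 + 6 = 22
G -> I -> C -> F -> B: 4 + 6 + 8 + 6 = 24
G -> B: 18
G -> F -> B: 7 + 6 = 13
Best route has total 13.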